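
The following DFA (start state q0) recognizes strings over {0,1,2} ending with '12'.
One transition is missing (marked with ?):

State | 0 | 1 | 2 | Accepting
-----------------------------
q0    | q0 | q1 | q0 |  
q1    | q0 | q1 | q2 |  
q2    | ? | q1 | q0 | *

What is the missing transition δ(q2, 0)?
q0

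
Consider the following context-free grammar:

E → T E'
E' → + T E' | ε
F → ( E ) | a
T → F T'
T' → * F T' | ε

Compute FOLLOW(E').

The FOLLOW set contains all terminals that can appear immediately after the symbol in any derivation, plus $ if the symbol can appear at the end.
Useful FIRST sets: FIRST(E') = {+, ε}, FIRST(T') = {*, ε} (both E' and T' are nullable).
FOLLOW(E): E is the start symbol → $; E appears in F → ( E ) followed by ')' → FOLLOW(E) = {), $}.
FOLLOW(E'): E' appears at the right end of E → T E' and of E' → + T E', so FOLLOW(E') ⊇ FOLLOW(E) (the second occurrence adds nothing new). FOLLOW(E') = {), $}.

Final answer: {$, )}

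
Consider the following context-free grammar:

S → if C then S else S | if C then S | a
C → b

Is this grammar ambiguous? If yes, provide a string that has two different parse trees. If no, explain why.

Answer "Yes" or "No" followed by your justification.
The 'dangling else' can attach to either if. Two leftmost derivations of  if b then if b then a else a:
  (1) S ⇒ if C then S else S ⇒ if b then S else S ⇒ if b then if C then S else S ⇒ if b then if b then S else S ⇒ if b then if b then a else S ⇒ if b then if b then a else a   (else belongs to the outer if)
  (2) S ⇒ if C then S ⇒ if b then S ⇒ if b then if C then S else S ⇒ if b then if b then S else S ⇒ if b then if b then a else S ⇒ if b then if b then a else a   (else belongs to the inner if)
Two distinct parse trees for the same string, so the grammar is ambiguous.

Final answer: Yes - the string 'if b then if b then a else a' has two distinct leftmost derivations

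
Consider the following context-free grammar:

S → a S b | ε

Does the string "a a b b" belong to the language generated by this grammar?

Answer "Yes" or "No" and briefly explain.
A derivation exists: S ⇒ a S b ⇒ a a S b b ⇒ a a b b (using S → a S b twice, then S → ε).

Final answer: Yes - a valid derivation exists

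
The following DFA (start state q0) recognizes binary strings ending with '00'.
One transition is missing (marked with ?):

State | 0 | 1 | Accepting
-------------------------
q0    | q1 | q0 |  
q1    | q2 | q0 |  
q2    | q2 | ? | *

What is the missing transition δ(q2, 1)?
q0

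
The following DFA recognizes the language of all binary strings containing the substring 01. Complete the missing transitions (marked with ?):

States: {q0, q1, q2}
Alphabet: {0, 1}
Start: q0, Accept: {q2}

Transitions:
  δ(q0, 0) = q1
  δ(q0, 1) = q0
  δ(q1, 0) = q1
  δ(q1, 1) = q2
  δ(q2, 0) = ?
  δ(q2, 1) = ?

What each state remembers (consistent with the given transitions and accept states):
  q0: 01 not seen yet and the last symbol was not 0
  q1: 01 not seen yet and the last symbol was 0
  q2: the substring 01 has already been seen
Filling in the missing entries:
  δ(q2, 0): in q2 (the substring 01 has already been seen), after reading 0 we have: the substring 01 has already been seen → q2
  δ(q2, 1): in q2 (the substring 01 has already been seen), after reading 1 we have: the substring 01 has already been seen → q2

Final answer: δ(q2, 0) = q2; δ(q2, 1) = q2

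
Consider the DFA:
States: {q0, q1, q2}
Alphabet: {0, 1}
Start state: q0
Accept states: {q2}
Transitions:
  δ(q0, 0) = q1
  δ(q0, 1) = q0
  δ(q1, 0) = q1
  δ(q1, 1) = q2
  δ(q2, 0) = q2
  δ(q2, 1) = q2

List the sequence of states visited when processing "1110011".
Starting at q0
Read '1': q0 -> q0
Read '1': q0 -> q0
Read '1': q0 -> q0
Read '0': q0 -> q1
Read '0': q1 -> q1
Read '1': q1 -> q2
Read '1': q2 -> q2

Final answer: q0 -> q0 -> q0 -> q0 -> q1 -> q1 -> q2 -> q2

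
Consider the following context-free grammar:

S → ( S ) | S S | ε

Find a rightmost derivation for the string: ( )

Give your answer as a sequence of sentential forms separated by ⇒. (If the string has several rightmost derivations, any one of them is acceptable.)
Start with S.
Step 1: the rightmost non-terminal is S; apply S → ( S ):  ( S )
Step 2: the rightmost non-terminal is S; apply S → ε:  ( )

Final answer: S ⇒ ( S ) ⇒ ( )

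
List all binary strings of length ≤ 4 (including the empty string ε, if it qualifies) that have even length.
Checking every binary string of length 0 to 4:
  Length 0: accepted: ε | rejected: (none)
  Length 1: accepted: (none) | rejected: 0, 1
  Length 2: accepted: 00, 01, 10, 11 | rejected: (none)
  Length 3: accepted: (none) | rejected: 000, 001, 010, 011, 100, 101, 110, 111
  Length 4: accepted: 0000, 0001, 0010, 0011, 0100, 0101, 0110, 0111, 1000, 1001, 1010, 1011, 1100, 1101, 1110, 1111 | rejected: (none)
Total: 21 string(s).

Final answer: ε, 00, 01, 10, 11, 0000, 0001, 0010, 0011, 0100, 0101, 0110, 0111, 1000, 1001, 1010, 1011, 1100, 1101, 1110, 1111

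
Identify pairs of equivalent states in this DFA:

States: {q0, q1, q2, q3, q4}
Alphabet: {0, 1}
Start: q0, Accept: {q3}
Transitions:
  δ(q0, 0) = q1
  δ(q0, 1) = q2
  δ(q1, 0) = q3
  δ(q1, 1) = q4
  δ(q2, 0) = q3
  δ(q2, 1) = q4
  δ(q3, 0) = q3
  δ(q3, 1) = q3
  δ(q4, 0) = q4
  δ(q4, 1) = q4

Using the table-filling algorithm:
Round 0 – mark pairs where exactly one state is accepting: (q0,q3), (q1,q3), (q2,q3), (q3,q4)
Round 1 – newly marked: (q0,q1) [on 0: q1 vs q3, already marked]; (q0,q2) [on 0: q1 vs q3, already marked]; (q1,q4) [on 0: q3 vs q4, already marked]; (q2,q4) [on 0: q3 vs q4, already marked]
Round 2 – newly marked: (q0,q4) [on 0: q1 vs q4, already marked]
No further pairs can be marked.
(q1, q2) unmarked: δ(q1,0)=q3, δ(q2,0)=q3; δ(q1,1)=q4, δ(q2,1)=q4 → equivalent
Equivalent pairs: (q1, q2)

Final answer: Equivalent pairs: (q1, q2)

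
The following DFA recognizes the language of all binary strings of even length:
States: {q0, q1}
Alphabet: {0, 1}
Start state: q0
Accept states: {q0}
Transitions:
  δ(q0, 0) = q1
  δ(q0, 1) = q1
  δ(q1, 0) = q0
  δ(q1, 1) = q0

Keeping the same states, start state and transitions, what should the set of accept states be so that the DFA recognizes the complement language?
The DFA is complete (every state has a transition on every symbol), so the complement
is recognized by the same DFA with accepting and non-accepting states swapped.
Original accept states: {q0}
Complement accept states = All states - Original accept states
= {q0, q1} - {q0}
= {q1}
Complement language: strings of ODD length

Final answer: {q1}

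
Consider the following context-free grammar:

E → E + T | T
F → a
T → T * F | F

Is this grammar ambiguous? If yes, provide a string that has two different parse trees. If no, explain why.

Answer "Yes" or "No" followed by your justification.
This is the standard stratified expression grammar: '+' is introduced only by the left-recursive rule E → E + T and '*' only by the left-recursive rule T → T * F, with F → a. For any string, the last '+' must be the one produced at the root E (everything after it is a T containing no '+'), and likewise within each T the last '*' is produced at its root. This fixes the parse tree uniquely (left-associative, '*' binding tighter than '+'), so every string has exactly one parse tree.

Final answer: No - the grammar is unambiguous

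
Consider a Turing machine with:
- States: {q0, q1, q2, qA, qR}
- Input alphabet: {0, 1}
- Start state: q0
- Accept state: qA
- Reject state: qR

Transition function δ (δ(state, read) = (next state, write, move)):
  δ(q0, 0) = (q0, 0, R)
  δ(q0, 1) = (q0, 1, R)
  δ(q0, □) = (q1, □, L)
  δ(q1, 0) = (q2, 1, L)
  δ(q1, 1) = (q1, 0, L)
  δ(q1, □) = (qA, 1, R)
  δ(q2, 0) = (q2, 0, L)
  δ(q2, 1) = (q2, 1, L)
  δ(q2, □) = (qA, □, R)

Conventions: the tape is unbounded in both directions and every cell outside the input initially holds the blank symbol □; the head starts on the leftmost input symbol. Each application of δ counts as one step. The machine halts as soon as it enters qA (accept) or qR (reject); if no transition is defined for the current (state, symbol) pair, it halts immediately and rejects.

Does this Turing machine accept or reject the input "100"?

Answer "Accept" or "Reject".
Step 0: [q0]100 (head at position 0)
Step 1: δ(q0, 1) = (q0, 1, R)  ⊢  1[q0]00 (head at position 1)
Step 2: δ(q0, 0) = (q0, 0, R)  ⊢  10[q0]0 (head at position 2)
Step 3: δ(q0, 0) = (q0, 0, R)  ⊢  100[q0]□ (head at position 3)
Step 4: δ(q0, □) = (q1, □, L)  ⊢  10[q1]0□ (head at position 2)
Step 5: δ(q1, 0) = (q2, 1, L)  ⊢  1[q2]01□ (head at position 1)
Step 6: δ(q2, 0) = (q2, 0, L)  ⊢  [q2]101□ (head at position 0)
Step 7: δ(q2, 1) = (q2, 1, L)  ⊢  [q2]□101□ (head at position -1)
Step 8: δ(q2, □) = (qA, □, R)  ⊢  □[qA]101□ (head at position 0)
The machine is in qA, so it halts and accepts.

Final answer: Accept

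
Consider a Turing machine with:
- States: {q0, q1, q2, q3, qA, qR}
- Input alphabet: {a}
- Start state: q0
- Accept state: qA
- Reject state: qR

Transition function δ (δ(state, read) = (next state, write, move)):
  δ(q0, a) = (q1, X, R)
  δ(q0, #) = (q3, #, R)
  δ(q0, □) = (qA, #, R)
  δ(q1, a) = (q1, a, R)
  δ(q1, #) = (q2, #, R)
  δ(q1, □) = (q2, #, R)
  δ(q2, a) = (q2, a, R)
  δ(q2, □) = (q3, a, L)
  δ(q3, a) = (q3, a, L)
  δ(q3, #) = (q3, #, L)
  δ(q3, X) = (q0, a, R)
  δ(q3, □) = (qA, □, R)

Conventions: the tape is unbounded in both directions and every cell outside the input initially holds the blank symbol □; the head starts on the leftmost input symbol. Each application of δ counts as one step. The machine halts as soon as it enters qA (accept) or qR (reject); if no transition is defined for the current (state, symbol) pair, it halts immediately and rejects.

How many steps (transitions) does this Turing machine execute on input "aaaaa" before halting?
Trace (configuration after each step, as tape_left[state]tape_right with head position):
Step 0: [q0]aaaaa (head at position 0)
Step 1: X[q1]aaaa (head 1)
Step 2: Xa[q1]aaa (head 2)
Step 3: Xaa[q1]aa (head 3)
Step 4: Xaaa[q1]a (head 4)
Step 5: Xaaaa[q1]□ (head 5)
Step 6: Xaaaa#[q2]□ (head 6)
Step 7: Xaaaa[q3]#a (head 5)
Step 8: Xaaa[q3]a#a (head 4)
Step 9: Xaa[q3]aa#a (head 3)
Step 10: Xa[q3]aaa#a (head 2)
Step 11: X[q3]aaaa#a (head 1)
Step 12: [q3]Xaaaa#a (head 0)
Step 13: a[q0]aaaa#a (head 1)
Step 14: aX[q1]aaa#a (head 2)
Step 15: aXa[q1]aa#a (head 3)
Step 16: aXaa[q1]a#a (head 4)
Step 17: aXaaa[q1]#a (head 5)
Step 18: aXaaa#[q2]a (head 6)
Step 19: aXaaa#a[q2]□ (head 7)
Step 20: aXaaa#[q3]aa (head 6)
Step 21: aXaaa[q3]#aa (head 5)
Step 22: aXaa[q3]a#aa (head 4)
Step 23: aXa[q3]aa#aa (head 3)
Step 24: aX[q3]aaa#aa (head 2)
Step 25: a[q3]Xaaa#aa (head 1)
Step 26: aa[q0]aaa#aa (head 2)
Step 27: aaX[q1]aa#aa (head 3)
Step 28: aaXa[q1]a#aa (head 4)
Step 29: aaXaa[q1]#aa (head 5)
Step 30: aaXaa#[q2]aa (head 6)
Step 31: aaXaa#a[q2]a (head 7)
Step 32: aaXaa#aa[q2]□ (head 8)
Step 33: aaXaa#a[q3]aa (head 7)
Step 34: aaXaa#[q3]aaa (head 6)
Step 35: aaXaa[q3]#aaa (head 5)
Step 36: aaXa[q3]a#aaa (head 4)
Step 37: aaX[q3]aa#aaa (head 3)
Step 38: aa[q3]Xaa#aaa (head 2)
Step 39: aaa[q0]aa#aaa (head 3)
Step 40: aaaX[q1]a#aaa (head 4)
Step 41: aaaXa[q1]#aaa (head 5)
Step 42: aaaXa#[q2]aaa (head 6)
Step 43: aaaXa#a[q2]aa (head 7)
Step 44: aaaXa#aa[q2]a (head 8)
Step 45: aaaXa#aaa[q2]□ (head 9)
Step 46: aaaXa#aa[q3]aa (head 8)
Step 47: aaaXa#a[q3]aaa (head 7)
Step 48: aaaXa#[q3]aaaa (head 6)
Step 49: aaaXa[q3]#aaaa (head 5)
Step 50: aaaX[q3]a#aaaa (head 4)
Step 51: aaa[q3]Xa#aaaa (head 3)
Step 52: aaaa[q0]a#aaaa (head 4)
Step 53: aaaaX[q1]#aaaa (head 5)
Step 54: aaaaX#[q2]aaaa (head 6)
Step 55: aaaaX#a[q2]aaa (head 7)
Step 56: aaaaX#aa[q2]aa (head 8)
Step 57: aaaaX#aaa[q2]a (head 9)
Step 58: aaaaX#aaaa[q2]□ (head 10)
Step 59: aaaaX#aaa[q3]aa (head 9)
Step 60: aaaaX#aa[q3]aaa (head 8)
Step 61: aaaaX#a[q3]aaaa (head 7)
Step 62: aaaaX#[q3]aaaaa (head 6)
Step 63: aaaaX[q3]#aaaaa (head 5)
Step 64: aaaa[q3]X#aaaaa (head 4)
Step 65: aaaaa[q0]#aaaaa (head 5)
Step 66: aaaaa#[q3]aaaaa (head 6)
Step 67: aaaaa[q3]#aaaaa (head 5)
Step 68: aaaa[q3]a#aaaaa (head 4)
Step 69: aaa[q3]aa#aaaaa (head 3)
Step 70: aa[q3]aaa#aaaaa (head 2)
Step 71: a[q3]aaaa#aaaaa (head 1)
Step 72: [q3]aaaaa#aaaaa (head 0)
Step 73: [q3]□aaaaa#aaaaa (head -1)
Step 74: □[qA]aaaaa#aaaaa (head 0)
The machine is in qA, so it halts and accepts.
Number of transitions executed: 74.

Final answer: 74 steps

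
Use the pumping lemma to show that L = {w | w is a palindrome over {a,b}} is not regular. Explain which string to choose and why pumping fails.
Language: L = {w | w is a palindrome over {a,b}} (strings that read the same forwards and backwards)
Step 1: Assume for contradiction that L is regular, with pumping length p.
Step 2: Choose s = a^p b a^p. Then s ∈ L (it reads the same forwards and backwards) and |s| ≥ p.
Step 3: Consider any decomposition s = xyz with |xy| ≤ p and |y| > 0. Since |xy| ≤ p and the first p symbols of s are all a's, y = a^k for some k with 1 ≤ k ≤ p.
Step 4: Pumping up (i = 2): xy²z = a^(p+k) b a^p. Its reverse is a^p b a^(p+k) ≠ a^(p+k) b a^p (the single b is no longer in the middle), so xy²z is not a palindrome and xy²z ∉ L.
This contradicts the pumping lemma, so L is not regular.

Final answer: Choose s = a^p b a^p. Since |xy| ≤ p, y = a^k with k ≥ 1. Then xy²z = a^(p+k) b a^p is not a palindrome, so ∉ L.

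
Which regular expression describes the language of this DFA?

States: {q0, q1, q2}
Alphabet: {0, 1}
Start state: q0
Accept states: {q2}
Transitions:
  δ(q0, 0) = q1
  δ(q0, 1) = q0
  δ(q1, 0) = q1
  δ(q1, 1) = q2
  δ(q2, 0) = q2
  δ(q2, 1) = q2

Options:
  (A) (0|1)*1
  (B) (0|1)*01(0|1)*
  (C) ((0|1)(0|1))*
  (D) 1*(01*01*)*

Testing sample strings against the DFA:
  '11' -> rejected
  '010' -> accepted
  '010' -> accepted
  '01010' -> accepted
Checking each option for a counterexample:
  (A) (0|1)*1: '1' is rejected by the DFA but matches the regex → eliminated
  (B) (0|1)*01(0|1)*: agrees with the DFA on all strings of length ≤ 4
  (C) ((0|1)(0|1))*: ε is rejected by the DFA but matches the regex → eliminated
  (D) 1*(01*01*)*: ε is rejected by the DFA but matches the regex → eliminated
Only (B) (0|1)*01(0|1)* is consistent with the DFA.

Final answer: (B) (0|1)*01(0|1)*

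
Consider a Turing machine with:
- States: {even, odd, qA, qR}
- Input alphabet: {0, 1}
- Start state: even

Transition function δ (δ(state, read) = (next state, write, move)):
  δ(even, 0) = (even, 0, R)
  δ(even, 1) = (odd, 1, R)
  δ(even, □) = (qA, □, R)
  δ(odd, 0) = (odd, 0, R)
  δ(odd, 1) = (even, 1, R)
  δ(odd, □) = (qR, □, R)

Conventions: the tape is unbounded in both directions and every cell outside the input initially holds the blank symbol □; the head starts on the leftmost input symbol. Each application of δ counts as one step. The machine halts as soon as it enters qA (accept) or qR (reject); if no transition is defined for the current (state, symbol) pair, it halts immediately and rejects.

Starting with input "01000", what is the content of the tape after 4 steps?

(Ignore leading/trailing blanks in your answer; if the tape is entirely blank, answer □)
Step 0: [even]01000 (head at position 0)
Step 1: δ(even, 0) = (even, 0, R)  ⊢  0[even]1000 (head at position 1)
Step 2: δ(even, 1) = (odd, 1, R)  ⊢  01[odd]000 (head at position 2)
Step 3: δ(odd, 0) = (odd, 0, R)  ⊢  010[odd]00 (head at position 3)
Step 4: δ(odd, 0) = (odd, 0, R)  ⊢  0100[odd]0 (head at position 4)
Tape after 4 steps (ignoring surrounding blanks): 01000

Final answer: Tape: 01000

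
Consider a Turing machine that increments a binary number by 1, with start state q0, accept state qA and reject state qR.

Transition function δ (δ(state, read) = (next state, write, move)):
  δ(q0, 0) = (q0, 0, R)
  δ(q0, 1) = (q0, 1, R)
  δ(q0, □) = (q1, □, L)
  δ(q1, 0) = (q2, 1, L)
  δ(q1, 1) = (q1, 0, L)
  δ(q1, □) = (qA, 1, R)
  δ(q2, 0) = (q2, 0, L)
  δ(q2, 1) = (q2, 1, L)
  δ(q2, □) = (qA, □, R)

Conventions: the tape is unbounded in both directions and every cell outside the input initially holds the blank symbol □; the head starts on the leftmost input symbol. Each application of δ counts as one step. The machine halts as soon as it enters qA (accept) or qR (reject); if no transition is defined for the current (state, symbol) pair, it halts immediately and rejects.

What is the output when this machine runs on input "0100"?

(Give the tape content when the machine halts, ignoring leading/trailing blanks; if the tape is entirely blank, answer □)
Step 0: [q0]0100 (head at position 0)
Step 1: δ(q0, 0) = (q0, 0, R)  ⊢  0[q0]100 (head at position 1)
Step 2: δ(q0, 1) = (q0, 1, R)  ⊢  01[q0]00 (head at position 2)
Step 3: δ(q0, 0) = (q0, 0, R)  ⊢  010[q0]0 (head at position 3)
Step 4: δ(q0, 0) = (q0, 0, R)  ⊢  0100[q0]□ (head at position 4)
Step 5: δ(q0, □) = (q1, □, L)  ⊢  010[q1]0□ (head at position 3)
Step 6: δ(q1, 0) = (q2, 1, L)  ⊢  01[q2]01□ (head at position 2)
Step 7: δ(q2, 0) = (q2, 0, L)  ⊢  0[q2]101□ (head at position 1)
Step 8: δ(q2, 1) = (q2, 1, L)  ⊢  [q2]0101□ (head at position 0)
Step 9: δ(q2, 0) = (q2, 0, L)  ⊢  [q2]□0101□ (head at position -1)
Step 10: δ(q2, □) = (qA, □, R)  ⊢  □[qA]0101□ (head at position 0)
The machine is in qA, so it halts and accepts.
Tape content when halted (ignoring surrounding blanks): 0101

Final answer: Output: 0101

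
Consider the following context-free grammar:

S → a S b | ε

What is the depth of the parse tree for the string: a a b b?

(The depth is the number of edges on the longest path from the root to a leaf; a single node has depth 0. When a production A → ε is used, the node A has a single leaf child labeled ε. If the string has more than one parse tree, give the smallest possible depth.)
The only parse tree applies S → a S b 2 times (once per matching a…b pair) and then S → ε.
The S nodes sit at depths 0, 1, …, 2; the innermost S (depth 2) has the single child ε at depth 3.
The terminal leaves a, b are at depths 1..2, so the longest root-to-leaf path is S → S → … → S → ε with 3 edges.
Depth = 3.

Final answer: 3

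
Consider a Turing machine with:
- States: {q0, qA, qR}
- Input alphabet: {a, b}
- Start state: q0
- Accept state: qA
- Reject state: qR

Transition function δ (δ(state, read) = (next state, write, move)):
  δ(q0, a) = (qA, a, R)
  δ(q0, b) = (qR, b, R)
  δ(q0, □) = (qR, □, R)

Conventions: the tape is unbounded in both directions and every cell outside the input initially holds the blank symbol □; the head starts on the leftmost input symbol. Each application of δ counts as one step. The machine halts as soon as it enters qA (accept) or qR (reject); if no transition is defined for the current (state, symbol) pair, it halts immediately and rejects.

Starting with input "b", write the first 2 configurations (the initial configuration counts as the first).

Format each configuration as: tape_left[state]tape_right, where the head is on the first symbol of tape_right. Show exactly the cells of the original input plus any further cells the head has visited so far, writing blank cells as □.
Step 0: [q0]b (head at position 0)
Step 1: δ(q0, b) = (qR, b, R)  ⊢  b[qR]□ (head at position 1)

Final answer: [q0]b ⊢ b[qR]□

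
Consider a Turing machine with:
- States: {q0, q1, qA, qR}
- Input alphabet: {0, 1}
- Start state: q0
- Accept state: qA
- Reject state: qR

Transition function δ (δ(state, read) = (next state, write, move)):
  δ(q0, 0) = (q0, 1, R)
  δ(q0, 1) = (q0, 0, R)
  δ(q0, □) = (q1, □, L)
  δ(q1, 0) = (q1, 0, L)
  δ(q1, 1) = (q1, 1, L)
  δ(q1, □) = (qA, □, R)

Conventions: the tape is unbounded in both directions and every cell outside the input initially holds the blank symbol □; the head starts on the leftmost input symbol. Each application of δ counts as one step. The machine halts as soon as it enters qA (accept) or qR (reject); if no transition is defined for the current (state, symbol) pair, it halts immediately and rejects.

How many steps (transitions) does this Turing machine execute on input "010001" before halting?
Step 0: [q0]010001 (head at position 0)
Step 1: δ(q0, 0) = (q0, 1, R)  ⊢  1[q0]10001 (head at position 1)
Step 2: δ(q0, 1) = (q0, 0, R)  ⊢  10[q0]0001 (head at position 2)
Step 3: δ(q0, 0) = (q0, 1, R)  ⊢  101[q0]001 (head at position 3)
Step 4: δ(q0, 0) = (q0, 1, R)  ⊢  1011[q0]01 (head at position 4)
Step 5: δ(q0, 0) = (q0, 1, R)  ⊢  10111[q0]1 (head at position 5)
Step 6: δ(q0, 1) = (q0, 0, R)  ⊢  101110[q0]□ (head at position 6)
Step 7: δ(q0, □) = (q1, □, L)  ⊢  10111[q1]0□ (head at position 5)
Step 8: δ(q1, 0) = (q1, 0, L)  ⊢  1011[q1]10□ (head at position 4)
Step 9: δ(q1, 1) = (q1, 1, L)  ⊢  101[q1]110□ (head at position 3)
Step 10: δ(q1, 1) = (q1, 1, L)  ⊢  10[q1]1110□ (head at position 2)
Step 11: δ(q1, 1) = (q1, 1, L)  ⊢  1[q1]01110□ (head at position 1)
Step 12: δ(q1, 0) = (q1, 0, L)  ⊢  [q1]101110□ (head at position 0)
Step 13: δ(q1, 1) = (q1, 1, L)  ⊢  [q1]□101110□ (head at position -1)
Step 14: δ(q1, □) = (qA, □, R)  ⊢  □[qA]101110□ (head at position 0)
The machine is in qA, so it halts and accepts.
Number of transitions executed: 14.

Final answer: 14 steps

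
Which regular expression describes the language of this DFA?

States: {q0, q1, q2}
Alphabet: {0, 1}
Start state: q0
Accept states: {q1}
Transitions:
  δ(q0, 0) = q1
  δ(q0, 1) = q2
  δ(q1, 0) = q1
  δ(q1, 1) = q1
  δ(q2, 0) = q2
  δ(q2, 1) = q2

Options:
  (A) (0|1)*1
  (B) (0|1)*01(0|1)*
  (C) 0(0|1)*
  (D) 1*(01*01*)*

Testing sample strings against the DFA:
  '11' -> rejected
  '00' -> accepted
  '10001' -> rejected
  '11' -> rejected
Checking each option for a counterexample:
  (A) (0|1)*1: '0' is accepted by the DFA but does not match the regex → eliminated
  (B) (0|1)*01(0|1)*: '0' is accepted by the DFA but does not match the regex → eliminated
  (C) 0(0|1)*: agrees with the DFA on all strings of length ≤ 4
  (D) 1*(01*01*)*: ε is rejected by the DFA but matches the regex → eliminated
Only (C) 0(0|1)* is consistent with the DFA.

Final answer: (C) 0(0|1)*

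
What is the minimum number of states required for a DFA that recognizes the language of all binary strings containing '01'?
Language: binary strings containing '01'
Lower bound (Myhill–Nerode): the prefixes ε, 0, 01 are pairwise distinguishable:
  ε vs 01: suffix ε distinguishes them (ε is rejected, 01 is accepted)
  0 vs 01: suffix ε distinguishes them (0 is rejected, 01 is accepted)
  ε vs 0: suffix 1 distinguishes them (ε·1 = 1 is rejected, 0·1 = 01 is accepted)
So any DFA needs at least 3 states.
Upper bound: a DFA with 3 states exists (one state per class above: 'no progress', 'last symbol 0', and 'seen 01' (accepting sink)).
Minimum states: 3

Final answer: 3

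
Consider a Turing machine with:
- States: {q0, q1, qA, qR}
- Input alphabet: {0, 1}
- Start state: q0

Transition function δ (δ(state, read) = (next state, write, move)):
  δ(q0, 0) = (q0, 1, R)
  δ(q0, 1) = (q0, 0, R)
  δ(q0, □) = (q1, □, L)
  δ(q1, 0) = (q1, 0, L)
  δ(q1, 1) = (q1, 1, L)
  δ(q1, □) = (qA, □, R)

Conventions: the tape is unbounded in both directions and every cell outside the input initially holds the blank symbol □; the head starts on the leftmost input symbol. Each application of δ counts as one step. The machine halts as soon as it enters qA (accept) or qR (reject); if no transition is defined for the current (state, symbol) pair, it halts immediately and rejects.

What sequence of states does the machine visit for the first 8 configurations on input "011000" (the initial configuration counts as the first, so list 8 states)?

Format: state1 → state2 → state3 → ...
Step 0: [q0]011000 (head at position 0)
Step 1: δ(q0, 0) = (q0, 1, R)  ⊢  1[q0]11000 (head at position 1)
Step 2: δ(q0, 1) = (q0, 0, R)  ⊢  10[q0]1000 (head at position 2)
Step 3: δ(q0, 1) = (q0, 0, R)  ⊢  100[q0]000 (head at position 3)
Step 4: δ(q0, 0) = (q0, 1, R)  ⊢  1001[q0]00 (head at position 4)
Step 5: δ(q0, 0) = (q0, 1, R)  ⊢  10011[q0]0 (head at position 5)
Step 6: δ(q0, 0) = (q0, 1, R)  ⊢  100111[q0]□ (head at position 6)
Step 7: δ(q0, □) = (q1, □, L)  ⊢  10011[q1]1□ (head at position 5)
Reading off the states of these 8 configurations: q0 → q0 → q0 → q0 → q0 → q0 → q0 → q1

Final answer: q0 → q0 → q0 → q0 → q0 → q0 → q0 → q1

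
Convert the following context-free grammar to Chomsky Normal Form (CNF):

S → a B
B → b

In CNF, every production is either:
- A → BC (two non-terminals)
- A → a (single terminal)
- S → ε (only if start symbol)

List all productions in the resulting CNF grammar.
The grammar has no ε-productions or unit productions to eliminate.
S → a B has terminal a in a right-hand side of length ≥ 2: introduce T_a → a and use T_a in place of a.
B → b is already in CNF (single terminal) – keep it.
S → a B becomes S → T_a B.
Resulting CNF grammar (3 productions): T_a → a; B → b; S → T_a B

Final answer: T_a → a; B → b; S → T_a B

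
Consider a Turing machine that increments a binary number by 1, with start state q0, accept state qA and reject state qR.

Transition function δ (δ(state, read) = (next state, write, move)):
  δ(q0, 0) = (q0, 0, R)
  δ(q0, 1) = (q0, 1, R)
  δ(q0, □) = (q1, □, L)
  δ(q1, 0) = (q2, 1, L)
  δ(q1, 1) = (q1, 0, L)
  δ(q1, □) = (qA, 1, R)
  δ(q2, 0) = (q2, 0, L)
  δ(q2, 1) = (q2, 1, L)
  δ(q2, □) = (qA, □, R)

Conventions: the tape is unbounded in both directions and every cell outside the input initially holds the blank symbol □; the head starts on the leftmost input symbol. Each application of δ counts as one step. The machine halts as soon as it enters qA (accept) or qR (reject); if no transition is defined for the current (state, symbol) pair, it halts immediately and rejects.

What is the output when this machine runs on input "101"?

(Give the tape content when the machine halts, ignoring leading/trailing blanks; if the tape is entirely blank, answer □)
Step 0: [q0]101 (head at position 0)
Step 1: δ(q0, 1) = (q0, 1, R)  ⊢  1[q0]01 (head at position 1)
Step 2: δ(q0, 0) = (q0, 0, R)  ⊢  10[q0]1 (head at position 2)
Step 3: δ(q0, 1) = (q0, 1, R)  ⊢  101[q0]□ (head at position 3)
Step 4: δ(q0, □) = (q1, □, L)  ⊢  10[q1]1□ (head at position 2)
Step 5: δ(q1, 1) = (q1, 0, L)  ⊢  1[q1]00□ (head at position 1)
Step 6: δ(q1, 0) = (q2, 1, L)  ⊢  [q2]110□ (head at position 0)
Step 7: δ(q2, 1) = (q2, 1, L)  ⊢  [q2]□110□ (head at position -1)
Step 8: δ(q2, □) = (qA, □, R)  ⊢  □[qA]110□ (head at position 0)
The machine is in qA, so it halts and accepts.
Tape content when halted (ignoring surrounding blanks): 110

Final answer: Output: 110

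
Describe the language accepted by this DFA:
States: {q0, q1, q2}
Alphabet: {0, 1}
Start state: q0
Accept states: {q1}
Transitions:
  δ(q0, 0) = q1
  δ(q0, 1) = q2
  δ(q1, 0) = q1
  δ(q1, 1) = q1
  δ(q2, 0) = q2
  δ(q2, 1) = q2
Analyzing the DFA structure:
Start state: q0
Accept states: {q1}
Interpreting what each state remembers (checking against the transitions):
  q0: nothing has been read yet
  q1: the first symbol was 0
  q2: the first symbol was 1 (trap state)
  δ(q0, 0): in q0 (nothing has been read yet), after reading 0 we have: the first symbol was 0 → q1
  δ(q0, 1): in q0 (nothing has been read yet), after reading 1 we have: the first symbol was 1 (trap state) → q2
  δ(q1, 0): in q1 (the first symbol was 0), after reading 0 we have: the first symbol was 0 → q1
  δ(q1, 1): in q1 (the first symbol was 0), after reading 1 we have: the first symbol was 0 → q1
  δ(q2, 0): in q2 (the first symbol was 1 (trap state)), after reading 0 we have: the first symbol was 1 (trap state) → q2
  δ(q2, 1): in q2 (the first symbol was 1 (trap state)), after reading 1 we have: the first symbol was 1 (trap state) → q2
A string is accepted iff it ends in {q1}, i.e. the first symbol was 0.
Language: All binary strings starting with 0

Final answer: All binary strings starting with 0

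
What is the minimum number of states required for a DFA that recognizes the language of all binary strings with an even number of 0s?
Language: binary strings with an even number of 0s
Lower bound (Myhill–Nerode): the prefixes ε, 0 are pairwise distinguishable:
  ε vs 0: suffix ε distinguishes them (ε has zero 0s (accepted), 0 has one 0 (rejected))
So any DFA needs at least 2 states.
Upper bound: a DFA with 2 states exists (one state per class above).
Minimum states: 2

Final answer: 2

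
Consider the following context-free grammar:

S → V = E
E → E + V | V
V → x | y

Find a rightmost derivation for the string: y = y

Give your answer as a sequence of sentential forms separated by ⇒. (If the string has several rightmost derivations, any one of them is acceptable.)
Start with S.
Step 1: the rightmost non-terminal is S; apply S → V = E:  V = E
Step 2: the rightmost non-terminal is E; apply E → V:  V = V
Step 3: the rightmost non-terminal is V; apply V → y:  V = y
Step 4: the rightmost non-terminal is V; apply V → y:  y = y

Final answer: S ⇒ V = E ⇒ V = V ⇒ V = y ⇒ y = y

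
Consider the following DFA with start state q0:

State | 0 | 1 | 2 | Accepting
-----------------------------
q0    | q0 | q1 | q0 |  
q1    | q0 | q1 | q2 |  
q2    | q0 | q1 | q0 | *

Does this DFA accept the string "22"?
Start in q0.
Read '2': q0 → q0
Read '2': q0 → q0
Final state q0 is not accepting, so the string is rejected.

Final answer: No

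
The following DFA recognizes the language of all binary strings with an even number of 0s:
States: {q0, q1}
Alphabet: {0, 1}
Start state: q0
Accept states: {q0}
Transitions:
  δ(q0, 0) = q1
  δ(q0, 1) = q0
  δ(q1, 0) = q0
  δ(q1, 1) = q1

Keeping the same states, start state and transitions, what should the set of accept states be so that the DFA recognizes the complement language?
The DFA is complete (every state has a transition on every symbol), so the complement
is recognized by the same DFA with accepting and non-accepting states swapped.
Original accept states: {q0}
Complement accept states = All states - Original accept states
= {q0, q1} - {q0}
= {q1}
Complement language: strings with an ODD number of 0s

Final answer: {q1}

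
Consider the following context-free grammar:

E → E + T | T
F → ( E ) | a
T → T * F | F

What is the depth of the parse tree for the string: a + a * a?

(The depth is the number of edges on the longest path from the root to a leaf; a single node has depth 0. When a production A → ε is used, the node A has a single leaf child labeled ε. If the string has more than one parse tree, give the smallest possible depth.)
The grammar is unambiguous; the parse tree of a + a * a is:
E → E + T at the root (depth 0).
  Left E (depth 1) → T (2) → F (3) → a (4).
  Right T (depth 1) → T * F; that T (2) → F (3) → a (4); F (2) → a (3).
The longest root-to-leaf paths have 4 edges.
Depth = 4.

Final answer: 4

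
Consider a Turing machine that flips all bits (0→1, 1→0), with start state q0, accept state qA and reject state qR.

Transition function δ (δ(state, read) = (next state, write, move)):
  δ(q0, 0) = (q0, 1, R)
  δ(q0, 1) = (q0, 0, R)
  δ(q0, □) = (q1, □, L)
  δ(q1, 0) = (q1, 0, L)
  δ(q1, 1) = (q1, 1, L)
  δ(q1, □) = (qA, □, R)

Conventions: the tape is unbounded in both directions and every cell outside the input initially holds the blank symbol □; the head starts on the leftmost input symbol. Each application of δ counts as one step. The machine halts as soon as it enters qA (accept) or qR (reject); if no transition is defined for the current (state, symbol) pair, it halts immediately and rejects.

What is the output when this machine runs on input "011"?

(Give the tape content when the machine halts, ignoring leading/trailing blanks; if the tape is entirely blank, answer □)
Step 0: [q0]011 (head at position 0)
Step 1: δ(q0, 0) = (q0, 1, R)  ⊢  1[q0]11 (head at position 1)
Step 2: δ(q0, 1) = (q0, 0, R)  ⊢  10[q0]1 (head at position 2)
Step 3: δ(q0, 1) = (q0, 0, R)  ⊢  100[q0]□ (head at position 3)
Step 4: δ(q0, □) = (q1, □, L)  ⊢  10[q1]0□ (head at position 2)
Step 5: δ(q1, 0) = (q1, 0, L)  ⊢  1[q1]00□ (head at position 1)
Step 6: δ(q1, 0) = (q1, 0, L)  ⊢  [q1]100□ (head at position 0)
Step 7: δ(q1, 1) = (q1, 1, L)  ⊢  [q1]□100□ (head at position -1)
Step 8: δ(q1, □) = (qA, □, R)  ⊢  □[qA]100□ (head at position 0)
The machine is in qA, so it halts and accepts.
Tape content when halted (ignoring surrounding blanks): 100

Final answer: Output: 100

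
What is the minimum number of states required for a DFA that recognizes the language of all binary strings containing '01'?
Language: binary strings containing '01'
Lower bound (Myhill–Nerode): the prefixes ε, 0, 01 are pairwise distinguishable:
  ε vs 01: suffix ε distinguishes them (ε is rejected, 01 is accepted)
  0 vs 01: suffix ε distinguishes them (0 is rejected, 01 is accepted)
  ε vs 0: suffix 1 distinguishes them (ε·1 = 1 is rejected, 0·1 = 01 is accepted)
So any DFA needs at least 3 states.
Upper bound: a DFA with 3 states exists (one state per class above: 'no progress', 'last symbol 0', and 'seen 01' (accepting sink)).
Minimum states: 3

Final answer: 3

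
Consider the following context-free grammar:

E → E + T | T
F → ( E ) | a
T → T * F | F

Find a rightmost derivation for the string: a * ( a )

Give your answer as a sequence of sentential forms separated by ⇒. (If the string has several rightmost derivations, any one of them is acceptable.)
Start with E.
Step 1: the rightmost non-terminal is E; apply E → T:  T
Step 2: the rightmost non-terminal is T; apply T → T * F:  T * F
Step 3: the rightmost non-terminal is F; apply F → ( E ):  T * ( E )
Step 4: the rightmost non-terminal is E; apply E → T:  T * ( T )
Step 5: the rightmost non-terminal is T; apply T → F:  T * ( F )
Step 6: the rightmost non-terminal is F; apply F → a:  T * ( a )
Step 7: the rightmost non-terminal is T; apply T → F:  F * ( a )
Step 8: the rightmost non-terminal is F; apply F → a:  a * ( a )

Final answer: E ⇒ T ⇒ T * F ⇒ T * ( E ) ⇒ T * ( T ) ⇒ T * ( F ) ⇒ T * ( a ) ⇒ F * ( a ) ⇒ a * ( a )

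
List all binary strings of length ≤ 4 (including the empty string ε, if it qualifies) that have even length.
Checking every binary string of length 0 to 4:
  Length 0: accepted: ε | rejected: (none)
  Length 1: accepted: (none) | rejected: 0, 1
  Length 2: accepted: 00, 01, 10, 11 | rejected: (none)
  Length 3: accepted: (none) | rejected: 000, 001, 010, 011, 100, 101, 110, 111
  Length 4: accepted: 0000, 0001, 0010, 0011, 0100, 0101, 0110, 0111, 1000, 1001, 1010, 1011, 1100, 1101, 1110, 1111 | rejected: (none)
Total: 21 string(s).

Final answer: ε, 00, 01, 10, 11, 0000, 0001, 0010, 0011, 0100, 0101, 0110, 0111, 1000, 1001, 1010, 1011, 1100, 1101, 1110, 1111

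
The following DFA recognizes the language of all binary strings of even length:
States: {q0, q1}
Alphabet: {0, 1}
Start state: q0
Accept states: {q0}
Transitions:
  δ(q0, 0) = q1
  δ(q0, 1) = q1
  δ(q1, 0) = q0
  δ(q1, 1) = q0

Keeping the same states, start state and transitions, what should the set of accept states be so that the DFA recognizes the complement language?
The DFA is complete (every state has a transition on every symbol), so the complement
is recognized by the same DFA with accepting and non-accepting states swapped.
Original accept states: {q0}
Complement accept states = All states - Original accept states
= {q0, q1} - {q0}
= {q1}
Complement language: strings of ODD length

Final answer: {q1}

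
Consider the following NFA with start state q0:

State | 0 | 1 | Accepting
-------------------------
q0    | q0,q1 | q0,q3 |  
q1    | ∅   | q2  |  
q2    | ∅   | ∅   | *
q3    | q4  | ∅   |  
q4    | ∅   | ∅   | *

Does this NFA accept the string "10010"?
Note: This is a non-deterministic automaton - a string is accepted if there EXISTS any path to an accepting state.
Track the set of states the NFA could be in: start {q0}
Read '1': {q0} → {q0, q3}
Read '0': {q0, q3} → {q0, q1, q4}
Read '0': {q0, q1, q4} → {q0, q1}
Read '1': {q0, q1} → {q0, q2, q3}
Read '0': {q0, q2, q3} → {q0, q1, q4}
Final set {q0, q1, q4} contains accepting state(s) {q4} → accepted.

Final answer: Yes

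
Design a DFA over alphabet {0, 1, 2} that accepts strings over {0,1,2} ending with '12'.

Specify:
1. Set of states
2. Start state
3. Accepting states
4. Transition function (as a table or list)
One valid DFA (any DFA recognizing the same language is acceptable):
States: {q0, q1, q2}
Start: q0
Accepting: {q2}
Transitions (accepting states marked with *):
State | 0 | 1 | 2 | Accepting
-----------------------------
q0    | q0 | q1 | q0 |  
q1    | q0 | q1 | q2 |  
q2    | q0 | q1 | q0 | *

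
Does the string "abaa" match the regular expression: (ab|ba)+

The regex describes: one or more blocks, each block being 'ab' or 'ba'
No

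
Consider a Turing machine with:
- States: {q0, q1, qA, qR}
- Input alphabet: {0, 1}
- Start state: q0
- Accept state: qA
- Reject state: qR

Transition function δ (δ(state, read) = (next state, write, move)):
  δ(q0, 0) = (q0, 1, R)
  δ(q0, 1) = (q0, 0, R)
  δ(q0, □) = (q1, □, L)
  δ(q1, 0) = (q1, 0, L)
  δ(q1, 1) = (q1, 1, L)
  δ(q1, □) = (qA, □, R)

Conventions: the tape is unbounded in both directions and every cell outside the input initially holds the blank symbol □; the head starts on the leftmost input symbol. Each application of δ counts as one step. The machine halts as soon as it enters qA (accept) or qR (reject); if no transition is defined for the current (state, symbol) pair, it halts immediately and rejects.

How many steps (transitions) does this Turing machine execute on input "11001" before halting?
Step 0: [q0]11001 (head at position 0)
Step 1: δ(q0, 1) = (q0, 0, R)  ⊢  0[q0]1001 (head at position 1)
Step 2: δ(q0, 1) = (q0, 0, R)  ⊢  00[q0]001 (head at position 2)
Step 3: δ(q0, 0) = (q0, 1, R)  ⊢  001[q0]01 (head at position 3)
Step 4: δ(q0, 0) = (q0, 1, R)  ⊢  0011[q0]1 (head at position 4)
Step 5: δ(q0, 1) = (q0, 0, R)  ⊢  00110[q0]□ (head at position 5)
Step 6: δ(q0, □) = (q1, □, L)  ⊢  0011[q1]0□ (head at position 4)
Step 7: δ(q1, 0) = (q1, 0, L)  ⊢  001[q1]10□ (head at position 3)
Step 8: δ(q1, 1) = (q1, 1, L)  ⊢  00[q1]110□ (head at position 2)
Step 9: δ(q1, 1) = (q1, 1, L)  ⊢  0[q1]0110□ (head at position 1)
Step 10: δ(q1, 0) = (q1, 0, L)  ⊢  [q1]00110□ (head at position 0)
Step 11: δ(q1, 0) = (q1, 0, L)  ⊢  [q1]□00110□ (head at position -1)
Step 12: δ(q1, □) = (qA, □, R)  ⊢  □[qA]00110□ (head at position 0)
The machine is in qA, so it halts and accepts.
Number of transitions executed: 12.

Final answer: 12 steps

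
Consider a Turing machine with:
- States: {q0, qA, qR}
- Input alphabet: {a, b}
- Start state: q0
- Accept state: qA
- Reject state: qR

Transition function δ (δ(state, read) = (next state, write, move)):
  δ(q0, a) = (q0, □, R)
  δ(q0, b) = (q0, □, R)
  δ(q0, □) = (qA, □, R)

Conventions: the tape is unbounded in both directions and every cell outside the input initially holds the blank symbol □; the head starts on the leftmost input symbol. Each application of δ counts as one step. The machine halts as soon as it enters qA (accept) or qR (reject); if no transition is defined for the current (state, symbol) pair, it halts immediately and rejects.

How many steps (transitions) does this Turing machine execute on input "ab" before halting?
Step 0: [q0]ab (head at position 0)
Step 1: δ(q0, a) = (q0, □, R)  ⊢  □[q0]b (head at position 1)
Step 2: δ(q0, b) = (q0, □, R)  ⊢  □□[q0]□ (head at position 2)
Step 3: δ(q0, □) = (qA, □, R)  ⊢  □□□[qA]□ (head at position 3)
The machine is in qA, so it halts and accepts.
Number of transitions executed: 3.

Final answer: 3 steps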